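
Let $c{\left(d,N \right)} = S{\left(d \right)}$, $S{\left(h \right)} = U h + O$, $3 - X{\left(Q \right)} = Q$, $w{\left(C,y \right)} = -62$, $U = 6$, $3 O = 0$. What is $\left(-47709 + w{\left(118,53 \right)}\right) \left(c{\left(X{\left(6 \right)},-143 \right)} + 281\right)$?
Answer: $-12563773$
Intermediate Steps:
$O = 0$ ($O = \frac{1}{3} \cdot 0 = 0$)
$X{\left(Q \right)} = 3 - Q$
$S{\left(h \right)} = 6 h$ ($S{\left(h \right)} = 6 h + 0 = 6 h$)
$c{\left(d,N \right)} = 6 d$
$\left(-47709 + w{\left(118,53 \right)}\right) \left(c{\left(X{\left(6 \right)},-143 \right)} + 281\right) = \left(-47709 - 62\right) \left(6 \left(3 - 6\right) + 281\right) = - 47771 \left(6 \left(3 - 6\right) + 281\right) = - 47771 \left(6 \left(-3\right) + 281\right) = - 47771 \left(-18 + 281\right) = \left(-47771\right) 263 = -12563773$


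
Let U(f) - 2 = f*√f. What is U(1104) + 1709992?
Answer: 1709994 + 4416*√69 ≈ 1.7467e+6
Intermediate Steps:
U(f) = 2 + f^(3/2) (U(f) = 2 + f*√f = 2 + f^(3/2))
U(1104) + 1709992 = (2 + 1104^(3/2)) + 1709992 = (2 + 4416*√69) + 1709992 = 1709994 + 4416*√69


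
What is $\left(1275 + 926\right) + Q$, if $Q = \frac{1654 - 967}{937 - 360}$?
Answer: $\frac{1270664}{577} \approx 2202.2$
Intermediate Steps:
$Q = \frac{687}{577} \approx 1.1906$
$\left(1275 + 926\right) + Q = \left(1275 + 926\right) + \frac{687}{577} = 2201 + \frac{687}{577} = \frac{1270664}{577}$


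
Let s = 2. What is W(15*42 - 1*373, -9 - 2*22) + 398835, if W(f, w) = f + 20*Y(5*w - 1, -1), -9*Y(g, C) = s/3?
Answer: 10775444/27 ≈ 3.9909e+5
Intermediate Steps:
Y(g, C) = -2/27 (Y(g, C) = -2/(9*3) = -⅑*⅔ = -2/27)
W(f, w) = -40/27 + f (W(f, w) = f + 20*(-2/27) = f - 40/27 = -40/27 + f)
W(15*42 - 1*373, -9 - 2*22) + 398835 = (-40/27 + (15*42 - 1*373)) + 398835 = (-40/27 + (630 - 373)) + 398835 = (-40/27 + 257) + 398835 = 6899/27 + 398835 = 10775444/27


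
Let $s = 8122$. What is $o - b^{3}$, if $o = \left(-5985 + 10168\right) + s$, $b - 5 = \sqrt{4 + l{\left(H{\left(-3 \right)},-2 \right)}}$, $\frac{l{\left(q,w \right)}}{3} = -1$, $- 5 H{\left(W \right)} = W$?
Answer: $12089$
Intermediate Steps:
$H{\left(W \right)} = - \frac{W}{5}$
$l{\left(q,w \right)} = -3$ ($l{\left(q,w \right)} = 3 \left(-1\right) = -3$)
$b = 6$ ($b = 5 + \sqrt{4 - 3} = 5 + \sqrt{1} = 5 + 1 = 6$)
$o = 12305$ ($o = \left(-5985 + 10168\right) + 8122 = 4183 + 8122 = 12305$)
$o - b^{3} = 12305 - 6^{3} = 12305 - 216 = 12089$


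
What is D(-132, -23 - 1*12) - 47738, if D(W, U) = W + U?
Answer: -47905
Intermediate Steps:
D(W, U) = U + W
D(-132, -23 - 1*12) - 47738 = ((-23 - 1*12) - 132) - 47738 = ((-23 - 12) - 132) - 47738 = (-35 - 132) - 47738 = -167 - 47738 = -47905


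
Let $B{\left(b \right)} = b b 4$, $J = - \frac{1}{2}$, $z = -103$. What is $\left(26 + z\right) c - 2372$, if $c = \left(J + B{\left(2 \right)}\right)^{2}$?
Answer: $- \frac{83485}{4} \approx -20871.0$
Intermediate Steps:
$J = - \frac{1}{2}$ ($J = \left(-1\right) \frac{1}{2} = - \frac{1}{2} \approx -0.5$)
$B{\left(b \right)} = 4 b^{2}$ ($B{\left(b \right)} = b^{2} \cdot 4 = 4 b^{2}$)
$c = \frac{961}{4}$ ($c = \left(- \frac{1}{2} + 4 \cdot 2^{2}\right)^{2} = \left(- \frac{1}{2} + 4 \cdot 4\right)^{2} = \left(- \frac{1}{2} + 16\right)^{2} = \left(\frac{31}{2}\right)^{2} = \frac{961}{4} \approx 240.25$)
$\left(26 + z\right) c - 2372 = \left(26 - 103\right) \frac{961}{4} - 2372 = \left(-77\right) \frac{961}{4} - 2372 = - \frac{73997}{4} - 2372 = - \frac{83485}{4}$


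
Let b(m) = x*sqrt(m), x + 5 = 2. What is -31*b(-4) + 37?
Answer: 37 + 186*I ≈ 37.0 + 186.0*I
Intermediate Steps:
x = -3 (x = -5 + 2 = -3)
b(m) = -3*sqrt(m)
-31*b(-4) + 37 = -(-93)*sqrt(-4) + 37 = -(-93)*2*I + 37 = -(-186)*I + 37 = 186*I + 37 = 37 + 186*I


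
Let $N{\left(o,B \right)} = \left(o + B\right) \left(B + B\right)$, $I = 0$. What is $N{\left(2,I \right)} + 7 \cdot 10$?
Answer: $70$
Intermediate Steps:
$N{\left(o,B \right)} = 2 B \left(B + o\right)$ ($N{\left(o,B \right)} = \left(B + o\right) 2 B = 2 B \left(B + o\right)$)
$N{\left(2,I \right)} + 7 \cdot 10 = 2 \cdot 0 \left(0 + 2\right) + 7 \cdot 10 = 2 \cdot 0 \cdot 2 + 70 = 0 + 70 = 70$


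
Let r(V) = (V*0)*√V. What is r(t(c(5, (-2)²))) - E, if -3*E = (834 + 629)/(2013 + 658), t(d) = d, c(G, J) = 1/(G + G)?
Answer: 1463/8013 ≈ 0.18258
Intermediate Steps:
c(G, J) = 1/(2*G)
E = -1463/8013 (E = -(834 + 629)/(3*(2013 + 658)) = -1463/(3*2671) = -⅓*1463/2671 = -1463/8013 ≈ -0.18258)
r(V) = 0 (r(V) = 0*√V = 0)
r(t(c(5, (-2)²))) - E = 0 - 1*(-1463/8013) = 0 + 1463/8013 = 1463/8013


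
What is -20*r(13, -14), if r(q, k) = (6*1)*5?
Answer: -600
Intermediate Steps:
r(q, k) = 30 (r(q, k) = 6*5 = 30)
-20*r(13, -14) = -20*30 = -600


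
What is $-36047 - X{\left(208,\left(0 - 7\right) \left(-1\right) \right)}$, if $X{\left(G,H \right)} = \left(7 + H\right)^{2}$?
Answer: $-36243$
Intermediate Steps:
$-36047 - X{\left(208,\left(0 - 7\right) \left(-1\right) \right)} = -36047 - \left(7 + \left(0 - 7\right) \left(-1\right)\right)^{2} = -36047 - \left(7 - -7\right)^{2} = -36047 - \left(7 + 7\right)^{2} = -36047 - 14^{2} = -36047 - 196 = -36243$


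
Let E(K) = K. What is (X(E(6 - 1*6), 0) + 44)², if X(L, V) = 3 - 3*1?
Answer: 1936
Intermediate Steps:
X(L, V) = 0 (X(L, V) = 3 - 3 = 0)
(X(E(6 - 1*6), 0) + 44)² = (0 + 44)² = 44² = 1936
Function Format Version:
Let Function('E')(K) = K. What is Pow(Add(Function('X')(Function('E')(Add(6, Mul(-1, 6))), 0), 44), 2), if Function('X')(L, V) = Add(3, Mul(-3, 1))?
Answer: 1936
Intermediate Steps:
Function('X')(L, V) = 0 (Function('X')(L, V) = Add(3, -3) = 0)
Pow(Add(Function('X')(Function('E')(Add(6, Mul(-1, 6))), 0), 44), 2) = Pow(Add(0, 44), 2) = Pow(44, 2) = 1936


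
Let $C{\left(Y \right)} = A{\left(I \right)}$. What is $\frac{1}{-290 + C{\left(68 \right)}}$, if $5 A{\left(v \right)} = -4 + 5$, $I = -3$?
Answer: $- \frac{5}{1449} \approx -0.0034507$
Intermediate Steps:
$A{\left(v \right)} = \frac{1}{5}$ ($A{\left(v \right)} = \frac{-4 + 5}{5} = \frac{1}{5} \cdot 1 = \frac{1}{5}$)
$C{\left(Y \right)} = \frac{1}{5}$
$\frac{1}{-290 + C{\left(68 \right)}} = \frac{1}{-290 + \frac{1}{5}} = \frac{1}{- \frac{1449}{5}} = - \frac{5}{1449}$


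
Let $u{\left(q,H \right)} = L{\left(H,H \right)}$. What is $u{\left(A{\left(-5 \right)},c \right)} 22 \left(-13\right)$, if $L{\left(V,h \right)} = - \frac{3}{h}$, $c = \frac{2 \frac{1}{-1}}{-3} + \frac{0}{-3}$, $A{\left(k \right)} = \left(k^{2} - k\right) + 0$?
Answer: $1287$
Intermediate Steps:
$A{\left(k \right)} = k^{2} - k$
$c = \frac{2}{3}$ ($c = 2 \left(-1\right) \left(- \frac{1}{3}\right) + 0 \left(- \frac{1}{3}\right) = \left(-2\right) \left(- \frac{1}{3}\right) + 0 = \frac{2}{3} + 0 = \frac{2}{3} \approx 0.66667$)
$u{\left(q,H \right)} = - \frac{3}{H}$
$u{\left(A{\left(-5 \right)},c \right)} 22 \left(-13\right) = - \frac{3}{\frac{2}{3}} \cdot 22 \left(-13\right) = \left(-3\right) \frac{3}{2} \cdot 22 \left(-13\right) = \left(- \frac{9}{2}\right) 22 \left(-13\right) = \left(-99\right) \left(-13\right) = 1287$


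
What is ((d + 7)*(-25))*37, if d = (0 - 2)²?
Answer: -10175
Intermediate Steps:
d = 4 (d = (-2)² = 4)
((d + 7)*(-25))*37 = ((4 + 7)*(-25))*37 = (11*(-25))*37 = -275*37 = -10175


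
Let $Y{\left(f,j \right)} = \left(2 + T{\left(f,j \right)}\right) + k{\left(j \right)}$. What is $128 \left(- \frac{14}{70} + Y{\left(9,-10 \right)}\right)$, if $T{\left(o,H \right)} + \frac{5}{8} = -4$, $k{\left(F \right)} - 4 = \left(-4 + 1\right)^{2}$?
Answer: $\frac{6512}{5} \approx 1302.4$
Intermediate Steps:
$k{\left(F \right)} = 13$ ($k{\left(F \right)} = 4 + \left(-4 + 1\right)^{2} = 4 + \left(-3\right)^{2} = 4 + 9 = 13$)
$T{\left(o,H \right)} = - \frac{37}{8}$ ($T{\left(o,H \right)} = - \frac{5}{8} - 4 = - \frac{37}{8}$)
$Y{\left(f,j \right)} = \frac{83}{8}$ ($Y{\left(f,j \right)} = \left(2 - \frac{37}{8}\right) + 13 = - \frac{21}{8} + 13 = \frac{83}{8}$)
$128 \left(- \frac{14}{70} + Y{\left(9,-10 \right)}\right) = 128 \left(- \frac{14}{70} + \frac{83}{8}\right) = 128 \left(\left(-14\right) \frac{1}{70} + \frac{83}{8}\right) = 128 \left(- \frac{1}{5} + \frac{83}{8}\right) = 128 \cdot \frac{407}{40} = \frac{6512}{5}$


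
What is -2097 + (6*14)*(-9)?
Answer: -2853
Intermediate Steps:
-2097 + (6*14)*(-9) = -2097 + 84*(-9) = -2097 - 756 = -2853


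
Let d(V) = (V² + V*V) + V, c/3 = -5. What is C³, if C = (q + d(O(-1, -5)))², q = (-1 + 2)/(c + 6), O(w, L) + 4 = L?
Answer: 6787511890399461376/531441 ≈ 1.2772e+13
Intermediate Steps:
c = -15 (c = 3*(-5) = -15)
O(w, L) = -4 + L
d(V) = V + 2*V² (d(V) = (V² + V²) + V = 2*V² + V = V + 2*V²)
q = -⅑ (q = (-1 + 2)/(-15 + 6) = 1/(-9) = 1*(-⅑) = -⅑ ≈ -0.11111)
C = 1893376/81 (C = (-⅑ + (-4 - 5)*(1 + 2*(-4 - 5)))² = (-⅑ - 9*(1 + 2*(-9)))² = (-⅑ - 9*(1 - 18))² = (-⅑ - 9*(-17))² = (-⅑ + 153)² = (1376/9)² = 1893376/81 ≈ 23375.)
C³ = (1893376/81)³ = 6787511890399461376/531441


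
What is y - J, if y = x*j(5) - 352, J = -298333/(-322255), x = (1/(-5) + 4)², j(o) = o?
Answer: -90465282/322255 ≈ -280.73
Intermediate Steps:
x = 361/25 (x = (-⅕ + 4)² = (19/5)² = 361/25 ≈ 14.440)
J = 298333/322255 (J = -298333*(-1/322255) = 298333/322255 ≈ 0.92577)
y = -1399/5 (y = (361/25)*5 - 352 = 361/5 - 352 = -1399/5 ≈ -279.80)
y - J = -1399/5 - 1*298333/322255 = -1399/5 - 298333/322255 = -90465282/322255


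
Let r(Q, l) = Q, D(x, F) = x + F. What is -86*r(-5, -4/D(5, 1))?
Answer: 430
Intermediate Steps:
D(x, F) = F + x
-86*r(-5, -4/D(5, 1)) = -86*(-5) = 430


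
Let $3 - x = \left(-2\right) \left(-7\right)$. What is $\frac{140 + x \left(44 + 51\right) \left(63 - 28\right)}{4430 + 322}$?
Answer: $- \frac{12145}{1584} \approx -7.6673$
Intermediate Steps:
$x = -11$ ($x = 3 - \left(-2\right) \left(-7\right) = 3 - 14 = -11$)
$\frac{140 + x \left(44 + 51\right) \left(63 - 28\right)}{4430 + 322} = \frac{140 - 11 \left(44 + 51\right) \left(63 - 28\right)}{4430 + 322} = \frac{140 - 11 \cdot 95 \cdot 35}{4752} = \left(140 - 36575\right) \frac{1}{4752} = \left(-36435\right) \frac{1}{4752} = - \frac{12145}{1584}$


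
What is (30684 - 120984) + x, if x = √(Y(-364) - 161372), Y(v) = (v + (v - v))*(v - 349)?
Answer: -90300 + 4*√6135 ≈ -89987.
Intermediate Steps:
Y(v) = v*(-349 + v) (Y(v) = (v + 0)*(-349 + v) = v*(-349 + v))
x = 4*√6135 (x = √(-364*(-349 - 364) - 161372) = √(-364*(-713) - 161372) = √(259532 - 161372) = √98160 = 4*√6135 ≈ 313.31)
(30684 - 120984) + x = (30684 - 120984) + 4*√6135 = -90300 + 4*√6135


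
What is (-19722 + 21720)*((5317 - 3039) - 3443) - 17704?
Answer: -2345374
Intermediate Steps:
(-19722 + 21720)*((5317 - 3039) - 3443) - 17704 = 1998*(2278 - 3443) - 17704 = 1998*(-1165) - 17704 = -2327670 - 17704 = -2345374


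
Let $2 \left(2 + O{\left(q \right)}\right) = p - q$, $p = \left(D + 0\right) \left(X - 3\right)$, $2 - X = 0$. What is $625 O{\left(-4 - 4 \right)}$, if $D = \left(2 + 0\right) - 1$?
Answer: $\frac{1875}{2} \approx 937.5$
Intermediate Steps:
$X = 2$ ($X = 2 - 0 = 2 + 0 = 2$)
$D = 1$ ($D = 2 - 1 = 1$)
$p = -1$ ($p = \left(1 + 0\right) \left(2 - 3\right) = 1 \left(-1\right) = -1$)
$O{\left(q \right)} = - \frac{5}{2} - \frac{q}{2}$ ($O{\left(q \right)} = -2 + \frac{-1 - q}{2} = -2 - \left(\frac{1}{2} + \frac{q}{2}\right) = - \frac{5}{2} - \frac{q}{2}$)
$625 O{\left(-4 - 4 \right)} = 625 \left(- \frac{5}{2} - \frac{-4 - 4}{2}\right) = 625 \left(- \frac{5}{2} - -4\right) = 625 \left(- \frac{5}{2} + 4\right) = 625 \cdot \frac{3}{2} = \frac{1875}{2}$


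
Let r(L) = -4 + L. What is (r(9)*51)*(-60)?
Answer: -15300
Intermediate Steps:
(r(9)*51)*(-60) = ((-4 + 9)*51)*(-60) = (5*51)*(-60) = 255*(-60) = -15300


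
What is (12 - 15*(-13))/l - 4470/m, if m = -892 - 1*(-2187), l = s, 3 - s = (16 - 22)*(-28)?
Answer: -67041/14245 ≈ -4.7063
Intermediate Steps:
s = -165 (s = 3 - (16 - 22)*(-28) = 3 - (-6)*(-28) = 3 - 1*168 = 3 - 168 = -165)
l = -165
m = 1295 (m = -892 + 2187 = 1295)
(12 - 15*(-13))/l - 4470/m = (12 - 15*(-13))/(-165) - 4470/1295 = (12 + 195)*(-1/165) - 4470*1/1295 = 207*(-1/165) - 894/259 = -69/55 - 894/259 = -67041/14245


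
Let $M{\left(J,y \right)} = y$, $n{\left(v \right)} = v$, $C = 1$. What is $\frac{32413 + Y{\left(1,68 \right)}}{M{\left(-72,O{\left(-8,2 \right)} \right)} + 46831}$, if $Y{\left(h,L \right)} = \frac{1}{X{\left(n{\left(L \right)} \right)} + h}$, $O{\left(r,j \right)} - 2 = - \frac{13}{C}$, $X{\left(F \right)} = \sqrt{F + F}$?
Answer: $\frac{2187877}{3160350} + \frac{\sqrt{34}}{3160350} \approx 0.69229$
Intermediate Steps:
$X{\left(F \right)} = \sqrt{2} \sqrt{F}$ ($X{\left(F \right)} = \sqrt{2 F} = \sqrt{2} \sqrt{F}$)
$O{\left(r,j \right)} = -11$ ($O{\left(r,j \right)} = 2 - \frac{13}{1} = 2 - 13 = -11$)
$Y{\left(h,L \right)} = \frac{1}{h + \sqrt{2} \sqrt{L}}$ ($Y{\left(h,L \right)} = \frac{1}{\sqrt{2} \sqrt{L} + h} = \frac{1}{h + \sqrt{2} \sqrt{L}}$)
$\frac{32413 + Y{\left(1,68 \right)}}{M{\left(-72,O{\left(-8,2 \right)} \right)} + 46831} = \frac{32413 + \frac{1}{1 + \sqrt{2} \sqrt{68}}}{-11 + 46831} = \frac{32413 + \frac{1}{1 + \sqrt{2} \cdot 2 \sqrt{17}}}{46820} = \left(32413 + \frac{1}{1 + 2 \sqrt{34}}\right) \frac{1}{46820} = \frac{32413}{46820} + \frac{1}{46820 \left(1 + 2 \sqrt{34}\right)}$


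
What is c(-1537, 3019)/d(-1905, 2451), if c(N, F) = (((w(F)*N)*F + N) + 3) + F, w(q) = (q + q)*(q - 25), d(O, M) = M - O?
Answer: -27961510622077/1452 ≈ -1.9257e+10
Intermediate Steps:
w(q) = 2*q*(-25 + q) (w(q) = (2*q)*(-25 + q) = 2*q*(-25 + q))
c(N, F) = 3 + F + N + 2*N*F²*(-25 + F) (c(N, F) = ((((2*F*(-25 + F))*N)*F + N) + 3) + F = (((2*F*N*(-25 + F))*F + N) + 3) + F = ((2*N*F²*(-25 + F) + N) + 3) + F = ((N + 2*N*F²*(-25 + F)) + 3) + F = (3 + N + 2*N*F²*(-25 + F)) + F = 3 + F + N + 2*N*F²*(-25 + F))
c(-1537, 3019)/d(-1905, 2451) = (3 + 3019 - 1537 + 2*(-1537)*3019²*(-25 + 3019))/(2451 - 1*(-1905)) = (3 + 3019 - 1537 + 2*(-1537)*9114361*2994)/(2451 + 1905) = (3 + 3019 - 1537 - 83884531867716)/4356 = -83884531866231*1/4356 = -27961510622077/1452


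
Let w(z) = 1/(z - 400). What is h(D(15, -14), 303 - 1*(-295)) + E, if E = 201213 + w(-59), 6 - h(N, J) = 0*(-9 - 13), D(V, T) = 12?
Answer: 92359520/459 ≈ 2.0122e+5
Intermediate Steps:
w(z) = 1/(-400 + z)
h(N, J) = 6 (h(N, J) = 6 - 0*(-9 - 13) = 6 - 0*(-22) = 6 - 1*0 = 6 + 0 = 6)
E = 92356766/459 (E = 201213 + 1/(-400 - 59) = 201213 + 1/(-459) = 201213 - 1/459 = 92356766/459 ≈ 2.0121e+5)
h(D(15, -14), 303 - 1*(-295)) + E = 6 + 92356766/459 = 92359520/459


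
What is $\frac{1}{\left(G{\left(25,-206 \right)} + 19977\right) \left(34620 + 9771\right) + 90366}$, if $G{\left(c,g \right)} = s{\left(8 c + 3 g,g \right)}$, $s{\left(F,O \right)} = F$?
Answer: $\frac{1}{868333935} \approx 1.1516 \cdot 10^{-9}$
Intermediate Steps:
$G{\left(c,g \right)} = 3 g + 8 c$ ($G{\left(c,g \right)} = 8 c + 3 g = 3 g + 8 c$)
$\frac{1}{\left(G{\left(25,-206 \right)} + 19977\right) \left(34620 + 9771\right) + 90366} = \frac{1}{\left(\left(3 \left(-206\right) + 8 \cdot 25\right) + 19977\right) \left(34620 + 9771\right) + 90366} = \frac{1}{\left(\left(-618 + 200\right) + 19977\right) 44391 + 90366} = \frac{1}{\left(-418 + 19977\right) 44391 + 90366} = \frac{1}{19559 \cdot 44391 + 90366} = \frac{1}{868243569 + 90366} = \frac{1}{868333935}$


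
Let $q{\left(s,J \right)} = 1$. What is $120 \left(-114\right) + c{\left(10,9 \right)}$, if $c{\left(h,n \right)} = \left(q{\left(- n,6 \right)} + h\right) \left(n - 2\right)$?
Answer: $-13603$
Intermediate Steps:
$c{\left(h,n \right)} = \left(1 + h\right) \left(-2 + n\right)$ ($c{\left(h,n \right)} = \left(1 + h\right) \left(n - 2\right) = \left(1 + h\right) \left(-2 + n\right)$)
$120 \left(-114\right) + c{\left(10,9 \right)} = 120 \left(-114\right) + \left(-2 + 9 - 20 + 10 \cdot 9\right) = -13680 + \left(-2 + 9 - 20 + 90\right) = -13680 + 77 = -13603$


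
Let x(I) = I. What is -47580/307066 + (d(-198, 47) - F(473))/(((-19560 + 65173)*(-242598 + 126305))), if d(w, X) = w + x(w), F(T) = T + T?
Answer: -126193197326824/814411593077597 ≈ -0.15495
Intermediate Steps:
F(T) = 2*T
d(w, X) = 2*w (d(w, X) = w + w = 2*w)
-47580/307066 + (d(-198, 47) - F(473))/(((-19560 + 65173)*(-242598 + 126305))) = -47580/307066 + (2*(-198) - 2*473)/(((-19560 + 65173)*(-242598 + 126305))) = -47580*1/307066 + (-396 - 1*946)/((45613*(-116293))) = -23790/153533 + (-396 - 946)/(-5304472609) = -23790/153533 - 1342*(-1/5304472609) = -23790/153533 + 1342/5304472609 = -126193197326824/814411593077597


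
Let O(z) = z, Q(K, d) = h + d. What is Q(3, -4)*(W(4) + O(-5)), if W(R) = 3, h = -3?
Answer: 14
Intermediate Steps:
Q(K, d) = -3 + d
Q(3, -4)*(W(4) + O(-5)) = (-3 - 4)*(3 - 5) = -7*(-2) = 14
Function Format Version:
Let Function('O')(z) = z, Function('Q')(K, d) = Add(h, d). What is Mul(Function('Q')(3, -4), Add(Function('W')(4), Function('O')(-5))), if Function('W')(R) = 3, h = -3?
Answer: 14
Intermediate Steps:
Function('Q')(K, d) = Add(-3, d)
Mul(Function('Q')(3, -4), Add(Function('W')(4), Function('O')(-5))) = Mul(Add(-3, -4), Add(3, -5)) = Mul(-7, -2) = 14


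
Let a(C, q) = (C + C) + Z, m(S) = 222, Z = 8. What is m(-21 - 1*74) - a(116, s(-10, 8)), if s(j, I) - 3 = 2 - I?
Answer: -18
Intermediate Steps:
s(j, I) = 5 - I (s(j, I) = 3 + (2 - I) = 5 - I)
a(C, q) = 8 + 2*C (a(C, q) = (C + C) + 8 = 2*C + 8 = 8 + 2*C)
m(-21 - 1*74) - a(116, s(-10, 8)) = 222 - (8 + 2*116) = 222 - (8 + 232) = 222 - 1*240 = 222 - 240 = -18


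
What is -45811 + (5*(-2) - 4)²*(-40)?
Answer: -53651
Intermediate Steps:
-45811 + (5*(-2) - 4)²*(-40) = -45811 + (-10 - 4)²*(-40) = -45811 + (-14)²*(-40) = -45811 + 196*(-40) = -45811 - 7840 = -53651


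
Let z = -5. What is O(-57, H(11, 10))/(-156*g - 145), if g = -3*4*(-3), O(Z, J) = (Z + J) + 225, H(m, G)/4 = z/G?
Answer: -166/5761 ≈ -0.028814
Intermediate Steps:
H(m, G) = -20/G (H(m, G) = 4*(-5/G) = -20/G)
O(Z, J) = 225 + J + Z (O(Z, J) = (J + Z) + 225 = 225 + J + Z)
g = 36 (g = -12*(-3) = 36)
O(-57, H(11, 10))/(-156*g - 145) = (225 - 20/10 - 57)/(-156*36 - 145) = (225 - 20*1/10 - 57)/(-5616 - 145) = (225 - 2 - 57)/(-5761) = 166*(-1/5761) = -166/5761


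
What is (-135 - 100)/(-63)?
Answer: 235/63 ≈ 3.7302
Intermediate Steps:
(-135 - 100)/(-63) = -1/63*(-235) = 235/63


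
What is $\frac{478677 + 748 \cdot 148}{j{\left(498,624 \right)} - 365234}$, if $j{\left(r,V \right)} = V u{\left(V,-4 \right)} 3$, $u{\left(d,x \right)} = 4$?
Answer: $- \frac{589381}{357746} \approx -1.6475$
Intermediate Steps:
$j{\left(r,V \right)} = 12 V$ ($j{\left(r,V \right)} = V 4 \cdot 3 = 4 V 3 = 12 V$)
$\frac{478677 + 748 \cdot 148}{j{\left(498,624 \right)} - 365234} = \frac{478677 + 748 \cdot 148}{12 \cdot 624 - 365234} = \frac{478677 + 110704}{7488 - 365234} = \frac{589381}{-357746} = 589381 \left(- \frac{1}{357746}\right) = - \frac{589381}{357746}$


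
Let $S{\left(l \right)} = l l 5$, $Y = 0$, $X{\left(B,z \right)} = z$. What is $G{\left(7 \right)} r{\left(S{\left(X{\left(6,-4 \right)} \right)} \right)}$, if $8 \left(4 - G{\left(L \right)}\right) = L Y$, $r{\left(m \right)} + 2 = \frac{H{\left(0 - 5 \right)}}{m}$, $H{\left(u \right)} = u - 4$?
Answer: $- \frac{169}{20} \approx -8.45$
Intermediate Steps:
$H{\left(u \right)} = -4 + u$
$S{\left(l \right)} = 5 l^{2}$ ($S{\left(l \right)} = l^{2} \cdot 5 = 5 l^{2}$)
$r{\left(m \right)} = -2 - \frac{9}{m}$ ($r{\left(m \right)} = -2 + \frac{-4 + \left(0 - 5\right)}{m} = -2 + \frac{-4 - 5}{m} = -2 - \frac{9}{m}$)
$G{\left(L \right)} = 4$ ($G{\left(L \right)} = 4 - \frac{L 0}{8} = 4 - 0 = 4 + 0 = 4$)
$G{\left(7 \right)} r{\left(S{\left(X{\left(6,-4 \right)} \right)} \right)} = 4 \left(-2 - \frac{9}{5 \left(-4\right)^{2}}\right) = 4 \left(-2 - \frac{9}{5 \cdot 16}\right) = 4 \left(-2 - \frac{9}{80}\right) = 4 \left(- \frac{169}{80}\right) = - \frac{169}{20}$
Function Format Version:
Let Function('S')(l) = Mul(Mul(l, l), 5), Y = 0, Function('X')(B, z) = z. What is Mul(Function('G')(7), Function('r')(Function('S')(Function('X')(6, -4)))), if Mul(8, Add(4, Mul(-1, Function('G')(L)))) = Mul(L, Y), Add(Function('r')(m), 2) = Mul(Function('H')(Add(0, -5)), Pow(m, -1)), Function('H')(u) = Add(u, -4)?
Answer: Rational(-169, 20) ≈ -8.4500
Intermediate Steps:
Function('H')(u) = Add(-4, u)
Function('S')(l) = Mul(5, Pow(l, 2)) (Function('S')(l) = Mul(Pow(l, 2), 5) = Mul(5, Pow(l, 2)))
Function('r')(m) = Add(-2, Mul(-9, Pow(m, -1))) (Function('r')(m) = Add(-2, Mul(Add(-4, Add(0, -5)), Pow(m, -1))) = Add(-2, Mul(Add(-4, -5), Pow(m, -1))) = Add(-2, Mul(-9, Pow(m, -1))))
Function('G')(L) = 4 (Function('G')(L) = Add(4, Mul(Rational(-1, 8), Mul(L, 0))) = Add(4, Mul(Rational(-1, 8), 0)) = Add(4, 0) = 4)
Mul(Function('G')(7), Function('r')(Function('S')(Function('X')(6, -4)))) = Mul(4, Add(-2, Mul(-9, Pow(Mul(5, Pow(-4, 2)), -1)))) = Mul(4, Add(-2, Mul(-9, Pow(Mul(5, 16), -1)))) = Mul(4, Add(-2, Mul(-9, Pow(80, -1)))) = Mul(4, Add(-2, Mul(-9, Rational(1, 80)))) = Mul(4, Add(-2, Rational(-9, 80))) = Mul(4, Rational(-169, 80)) = Rational(-169, 20)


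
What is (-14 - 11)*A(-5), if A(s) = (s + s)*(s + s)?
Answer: -2500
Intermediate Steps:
A(s) = 4*s**2 (A(s) = (2*s)*(2*s) = 4*s**2)
(-14 - 11)*A(-5) = (-14 - 11)*(4*(-5)**2) = -100*25 = -25*100 = -2500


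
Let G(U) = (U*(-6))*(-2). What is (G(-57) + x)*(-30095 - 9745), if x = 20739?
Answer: -798991200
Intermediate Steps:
G(U) = 12*U (G(U) = -6*U*(-2) = 12*U)
(G(-57) + x)*(-30095 - 9745) = (12*(-57) + 20739)*(-30095 - 9745) = (-684 + 20739)*(-39840) = 20055*(-39840) = -798991200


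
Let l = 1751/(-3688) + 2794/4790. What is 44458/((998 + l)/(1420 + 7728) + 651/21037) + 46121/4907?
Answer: 370838854854870011268807/1168187241423554149 ≈ 3.1745e+5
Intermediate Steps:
l = 958491/8832760 (l = 1751*(-1/3688) + 2794*(1/4790) = -1751/3688 + 1397/2395 = 958491/8832760 ≈ 0.10852)
44458/((998 + l)/(1420 + 7728) + 651/21037) + 46121/4907 = 44458/((998 + 958491/8832760)/(1420 + 7728) + 651/21037) + 46121/4907 = 44458/((8816052971/8832760)/9148 + 651*(1/21037)) + 46121*(1/4907) = 44458/((8816052971/8832760)*(1/9148) + 651/21037) + 46121/4907 = 44458/(8816052971/80802088480 + 651/21037) + 46121/4907 = 44458/(238065465951407/1699833535353760) + 46121/4907 = 44458*(1699833535353760/238065465951407) + 46121/4907 = 75571199314757462080/238065465951407 + 46121/4907 = 370838854854870011268807/1168187241423554149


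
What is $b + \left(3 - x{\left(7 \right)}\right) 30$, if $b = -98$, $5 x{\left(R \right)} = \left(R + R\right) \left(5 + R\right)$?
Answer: $-1016$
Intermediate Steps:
$x{\left(R \right)} = \frac{2 R \left(5 + R\right)}{5}$ ($x{\left(R \right)} = \frac{\left(R + R\right) \left(5 + R\right)}{5} = \frac{2 R \left(5 + R\right)}{5}$)
$b + \left(3 - x{\left(7 \right)}\right) 30 = -98 + \left(3 - \frac{2}{5} \cdot 7 \left(5 + 7\right)\right) 30 = -98 + \left(3 - \frac{2}{5} \cdot 7 \cdot 12\right) 30 = -98 + \left(3 - \frac{168}{5}\right) 30 = -98 - 918 = -1016$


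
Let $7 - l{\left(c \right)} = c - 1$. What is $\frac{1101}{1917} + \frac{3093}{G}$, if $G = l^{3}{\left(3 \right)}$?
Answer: $\frac{2022302}{79875} \approx 25.318$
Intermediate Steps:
$l{\left(c \right)} = 8 - c$ ($l{\left(c \right)} = 7 - \left(c - 1\right) = 7 - \left(-1 + c\right) = 8 - c$)
$G = 125$ ($G = \left(8 - 3\right)^{3} = 5^{3} = 125$)
$\frac{1101}{1917} + \frac{3093}{G} = \frac{1101}{1917} + \frac{3093}{125} = 1101 \cdot \frac{1}{1917} + 3093 \cdot \frac{1}{125} = \frac{367}{639} + \frac{3093}{125} = \frac{2022302}{79875}$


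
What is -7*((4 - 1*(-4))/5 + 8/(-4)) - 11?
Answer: -41/5 ≈ -8.2000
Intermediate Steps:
-7*((4 - 1*(-4))/5 + 8/(-4)) - 11 = -7*((4 + 4)*(1/5) + 8*(-1/4)) - 11 = -7*(8*(1/5) - 2) - 11 = -7*(8/5 - 2) - 11 = -7*(-2/5) - 11 = 14/5 - 11 = -41/5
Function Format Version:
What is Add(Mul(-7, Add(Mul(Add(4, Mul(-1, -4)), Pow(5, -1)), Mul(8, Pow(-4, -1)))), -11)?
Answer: Rational(-41, 5) ≈ -8.2000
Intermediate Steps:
Add(Mul(-7, Add(Mul(Add(4, Mul(-1, -4)), Pow(5, -1)), Mul(8, Pow(-4, -1)))), -11) = Add(Mul(-7, Add(Mul(Add(4, 4), Rational(1, 5)), Mul(8, Rational(-1, 4)))), -11) = Add(Mul(-7, Add(Mul(8, Rational(1, 5)), -2)), -11) = Add(Mul(-7, Add(Rational(8, 5), -2)), -11) = Add(Mul(-7, Rational(-2, 5)), -11) = Add(Rational(14, 5), -11) = Rational(-41, 5)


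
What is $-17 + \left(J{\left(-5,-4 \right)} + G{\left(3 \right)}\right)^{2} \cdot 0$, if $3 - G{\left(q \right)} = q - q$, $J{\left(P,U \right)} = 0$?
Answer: $-17$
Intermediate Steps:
$G{\left(q \right)} = 3$ ($G{\left(q \right)} = 3 - \left(q - q\right) = 3 - 0 = 3 + 0 = 3$)
$-17 + \left(J{\left(-5,-4 \right)} + G{\left(3 \right)}\right)^{2} \cdot 0 = -17 + \left(0 + 3\right)^{2} \cdot 0 = -17 + 3^{2} \cdot 0 = -17 + 9 \cdot 0 = -17 + 0 = -17$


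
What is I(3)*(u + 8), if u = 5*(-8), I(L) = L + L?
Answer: -192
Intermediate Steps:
I(L) = 2*L
u = -40
I(3)*(u + 8) = (2*3)*(-40 + 8) = 6*(-32) = -192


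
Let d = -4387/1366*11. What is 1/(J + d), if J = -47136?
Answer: -1366/64436033 ≈ -2.1199e-5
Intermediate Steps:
d = -48257/1366 (d = -4387*1/1366*11 = -4387/1366*11 = -48257/1366 ≈ -35.327)
1/(J + d) = 1/(-47136 - 48257/1366) = 1/(-64436033/1366) = -1366/64436033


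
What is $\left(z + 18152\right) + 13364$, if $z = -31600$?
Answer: $-84$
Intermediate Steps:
$\left(z + 18152\right) + 13364 = \left(-31600 + 18152\right) + 13364 = -13448 + 13364 = -84$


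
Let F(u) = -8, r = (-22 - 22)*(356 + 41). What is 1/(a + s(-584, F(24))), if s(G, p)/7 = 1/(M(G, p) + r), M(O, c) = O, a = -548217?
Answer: -18052/9896413291 ≈ -1.8241e-6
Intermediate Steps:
r = -17468 (r = -44*397 = -17468)
s(G, p) = 7/(-17468 + G) (s(G, p) = 7/(G - 17468) = 7/(-17468 + G))
1/(a + s(-584, F(24))) = 1/(-548217 + 7/(-17468 - 584)) = 1/(-548217 + 7/(-18052)) = 1/(-548217 + 7*(-1/18052)) = 1/(-548217 - 7/18052) = 1/(-9896413291/18052) = -18052/9896413291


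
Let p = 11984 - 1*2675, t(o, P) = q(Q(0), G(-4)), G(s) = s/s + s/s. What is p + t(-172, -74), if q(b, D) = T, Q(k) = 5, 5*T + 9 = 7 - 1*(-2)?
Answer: 9309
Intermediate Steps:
T = 0 (T = -9/5 + (7 - 1*(-2))/5 = -9/5 + (7 + 2)/5 = -9/5 + (1/5)*9 = -9/5 + 9/5 = 0)
G(s) = 2 (G(s) = 1 + 1 = 2)
q(b, D) = 0
t(o, P) = 0
p = 9309 (p = 11984 - 2675 = 9309)
p + t(-172, -74) = 9309 + 0 = 9309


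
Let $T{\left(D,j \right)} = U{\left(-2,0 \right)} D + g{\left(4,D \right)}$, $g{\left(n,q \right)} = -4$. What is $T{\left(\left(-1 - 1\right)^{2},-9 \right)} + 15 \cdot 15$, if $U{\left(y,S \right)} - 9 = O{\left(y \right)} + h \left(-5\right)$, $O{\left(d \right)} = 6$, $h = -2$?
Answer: $321$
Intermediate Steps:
$U{\left(y,S \right)} = 25$ ($U{\left(y,S \right)} = 9 + \left(6 - -10\right) = 9 + \left(6 + 10\right) = 9 + 16 = 25$)
$T{\left(D,j \right)} = -4 + 25 D$ ($T{\left(D,j \right)} = 25 D - 4 = -4 + 25 D$)
$T{\left(\left(-1 - 1\right)^{2},-9 \right)} + 15 \cdot 15 = \left(-4 + 25 \left(-1 - 1\right)^{2}\right) + 15 \cdot 15 = \left(-4 + 25 \left(-2\right)^{2}\right) + 225 = \left(-4 + 25 \cdot 4\right) + 225 = \left(-4 + 100\right) + 225 = 96 + 225 = 321$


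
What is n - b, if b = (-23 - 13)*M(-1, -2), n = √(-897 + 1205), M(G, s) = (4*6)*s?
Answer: -1728 + 2*√77 ≈ -1710.4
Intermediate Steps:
M(G, s) = 24*s
n = 2*√77 (n = √308 = 2*√77 ≈ 17.550)
b = 1728 (b = (-23 - 13)*(24*(-2)) = -36*(-48) = 1728)
n - b = 2*√77 - 1*1728 = 2*√77 - 1728 = -1728 + 2*√77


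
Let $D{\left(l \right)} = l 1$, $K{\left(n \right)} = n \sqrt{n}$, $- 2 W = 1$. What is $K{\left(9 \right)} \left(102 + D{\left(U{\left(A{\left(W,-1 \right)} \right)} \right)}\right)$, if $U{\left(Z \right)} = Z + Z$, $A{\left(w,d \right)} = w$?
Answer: $2727$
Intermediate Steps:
$W = - \frac{1}{2}$ ($W = \left(- \frac{1}{2}\right) 1 = - \frac{1}{2} \approx -0.5$)
$U{\left(Z \right)} = 2 Z$
$K{\left(n \right)} = n^{\frac{3}{2}}$
$D{\left(l \right)} = l$
$K{\left(9 \right)} \left(102 + D{\left(U{\left(A{\left(W,-1 \right)} \right)} \right)}\right) = 9^{\frac{3}{2}} \left(102 + 2 \left(- \frac{1}{2}\right)\right) = 27 \left(102 - 1\right) = 27 \cdot 101 = 2727$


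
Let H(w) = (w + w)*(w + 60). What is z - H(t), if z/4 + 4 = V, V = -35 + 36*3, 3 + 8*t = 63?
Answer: -1473/2 ≈ -736.50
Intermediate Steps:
t = 15/2 (t = -3/8 + (⅛)*63 = -3/8 + 63/8 = 15/2 ≈ 7.5000)
V = 73 (V = -35 + 108 = 73)
H(w) = 2*w*(60 + w) (H(w) = (2*w)*(60 + w) = 2*w*(60 + w))
z = 276 (z = -16 + 4*73 = -16 + 292 = 276)
z - H(t) = 276 - 2*15*(60 + 15/2)/2 = 276 - 2*15*135/(2*2) = 276 - 1*2025/2 = 276 - 2025/2 = -1473/2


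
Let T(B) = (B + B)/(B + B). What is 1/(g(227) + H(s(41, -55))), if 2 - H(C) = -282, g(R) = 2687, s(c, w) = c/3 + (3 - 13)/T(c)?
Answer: 1/2971 ≈ 0.00033659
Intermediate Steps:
T(B) = 1 (T(B) = (2*B)/((2*B)) = (2*B)*(1/(2*B)) = 1)
s(c, w) = -10 + c/3 (s(c, w) = c/3 + (3 - 13)/1 = c*(1/3) - 10*1 = c/3 - 10 = -10 + c/3)
H(C) = 284 (H(C) = 2 - 1*(-282) = 2 + 282 = 284)
1/(g(227) + H(s(41, -55))) = 1/(2687 + 284) = 1/2971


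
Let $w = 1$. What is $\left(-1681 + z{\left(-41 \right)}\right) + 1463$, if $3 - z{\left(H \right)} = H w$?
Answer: $-174$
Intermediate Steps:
$z{\left(H \right)} = 3 - H$ ($z{\left(H \right)} = 3 - H 1 = 3 - H$)
$\left(-1681 + z{\left(-41 \right)}\right) + 1463 = \left(-1681 + \left(3 - -41\right)\right) + 1463 = \left(-1681 + \left(3 + 41\right)\right) + 1463 = \left(-1681 + 44\right) + 1463 = -1637 + 1463 = -174$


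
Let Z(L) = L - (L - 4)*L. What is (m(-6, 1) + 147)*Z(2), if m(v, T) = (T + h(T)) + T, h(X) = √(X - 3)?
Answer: 894 + 6*I*√2 ≈ 894.0 + 8.4853*I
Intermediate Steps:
h(X) = √(-3 + X)
Z(L) = L - L*(-4 + L) (Z(L) = L - (-4 + L)*L = L - L*(-4 + L))
m(v, T) = √(-3 + T) + 2*T (m(v, T) = (T + √(-3 + T)) + T = √(-3 + T) + 2*T)
(m(-6, 1) + 147)*Z(2) = ((√(-3 + 1) + 2*1) + 147)*(2*(5 - 1*2)) = ((√(-2) + 2) + 147)*(2*(5 - 2)) = ((I*√2 + 2) + 147)*(2*3) = ((2 + I*√2) + 147)*6 = (149 + I*√2)*6 = 894 + 6*I*√2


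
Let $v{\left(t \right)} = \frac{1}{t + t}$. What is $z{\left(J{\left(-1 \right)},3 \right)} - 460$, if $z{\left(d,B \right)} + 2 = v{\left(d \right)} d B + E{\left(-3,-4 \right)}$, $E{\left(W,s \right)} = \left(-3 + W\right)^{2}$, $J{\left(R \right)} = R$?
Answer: $- \frac{849}{2} \approx -424.5$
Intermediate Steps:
$v{\left(t \right)} = \frac{1}{2 t}$
$z{\left(d,B \right)} = 34 + \frac{B}{2}$ ($z{\left(d,B \right)} = -2 + \left(\frac{1}{2 d} d B + \left(-3 - 3\right)^{2}\right) = -2 + \left(\frac{B}{2} + \left(-6\right)^{2}\right) = -2 + \left(\frac{B}{2} + 36\right) = -2 + \left(36 + \frac{B}{2}\right) = 34 + \frac{B}{2}$)
$z{\left(J{\left(-1 \right)},3 \right)} - 460 = \left(34 + \frac{1}{2} \cdot 3\right) - 460 = \left(34 + \frac{3}{2}\right) - 460 = \frac{71}{2} - 460 = - \frac{849}{2}$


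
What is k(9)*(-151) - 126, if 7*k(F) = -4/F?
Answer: -7334/63 ≈ -116.41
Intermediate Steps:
k(F) = -4/(7*F) (k(F) = (-4/F)/7 = -4/(7*F))
k(9)*(-151) - 126 = -4/7/9*(-151) - 126 = -4/7*⅑*(-151) - 126 = -4/63*(-151) - 126 = 604/63 - 126 = -7334/63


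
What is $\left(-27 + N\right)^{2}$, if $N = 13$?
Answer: $196$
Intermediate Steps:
$\left(-27 + N\right)^{2} = \left(-27 + 13\right)^{2} = \left(-14\right)^{2} = 196$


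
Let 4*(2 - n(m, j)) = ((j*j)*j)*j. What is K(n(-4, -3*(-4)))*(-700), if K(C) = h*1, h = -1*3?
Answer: 2100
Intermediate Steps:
n(m, j) = 2 - j⁴/4 (n(m, j) = 2 - (j*j)*j*j/4 = 2 - j²*j*j/4 = 2 - j³*j/4 = 2 - j⁴/4)
h = -3
K(C) = -3 (K(C) = -3*1 = -3)
K(n(-4, -3*(-4)))*(-700) = -3*(-700) = 2100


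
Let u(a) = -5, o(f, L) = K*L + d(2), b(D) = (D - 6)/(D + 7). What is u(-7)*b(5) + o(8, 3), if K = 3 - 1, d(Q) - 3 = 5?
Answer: 173/12 ≈ 14.417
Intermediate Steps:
d(Q) = 8 (d(Q) = 3 + 5 = 8)
K = 2
b(D) = (-6 + D)/(7 + D)
o(f, L) = 8 + 2*L (o(f, L) = 2*L + 8 = 8 + 2*L)
u(-7)*b(5) + o(8, 3) = -5*(-6 + 5)/(7 + 5) + (8 + 2*3) = -5*(-1)/12 + (8 + 6) = -5*(-1)/12 + 14 = -5*(-1/12) + 14 = 5/12 + 14 = 173/12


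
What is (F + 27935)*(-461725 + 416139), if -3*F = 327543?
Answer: 3703680156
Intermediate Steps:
F = -109181 (F = -⅓*327543 = -109181)
(F + 27935)*(-461725 + 416139) = (-109181 + 27935)*(-461725 + 416139) = -81246*(-45586) = 3703680156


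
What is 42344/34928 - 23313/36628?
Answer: 46043723/79958924 ≈ 0.57584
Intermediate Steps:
42344/34928 - 23313/36628 = 42344*(1/34928) - 23313*1/36628 = 5293/4366 - 23313/36628 = 46043723/79958924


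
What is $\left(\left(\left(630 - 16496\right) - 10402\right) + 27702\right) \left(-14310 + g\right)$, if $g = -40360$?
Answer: $-78396780$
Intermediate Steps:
$\left(\left(\left(630 - 16496\right) - 10402\right) + 27702\right) \left(-14310 + g\right) = \left(\left(\left(630 - 16496\right) - 10402\right) + 27702\right) \left(-14310 - 40360\right) = \left(\left(-15866 - 10402\right) + 27702\right) \left(-54670\right) = \left(-26268 + 27702\right) \left(-54670\right) = 1434 \left(-54670\right) = -78396780$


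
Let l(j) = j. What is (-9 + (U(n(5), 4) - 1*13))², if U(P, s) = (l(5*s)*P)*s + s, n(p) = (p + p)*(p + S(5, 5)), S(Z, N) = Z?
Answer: 63712324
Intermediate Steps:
n(p) = 2*p*(5 + p) (n(p) = (p + p)*(p + 5) = (2*p)*(5 + p) = 2*p*(5 + p))
U(P, s) = s + 5*P*s² (U(P, s) = ((5*s)*P)*s + s = (5*P*s)*s + s = 5*P*s² + s = s + 5*P*s²)
(-9 + (U(n(5), 4) - 1*13))² = (-9 + (4*(1 + 5*(2*5*(5 + 5))*4) - 1*13))² = (-9 + (4*(1 + 5*(2*5*10)*4) - 13))² = (-9 + (4*(1 + 5*100*4) - 13))² = (-9 + (4*(1 + 2000) - 13))² = (-9 + (4*2001 - 13))² = (-9 + (8004 - 13))² = (-9 + 7991)² = 7982² = 63712324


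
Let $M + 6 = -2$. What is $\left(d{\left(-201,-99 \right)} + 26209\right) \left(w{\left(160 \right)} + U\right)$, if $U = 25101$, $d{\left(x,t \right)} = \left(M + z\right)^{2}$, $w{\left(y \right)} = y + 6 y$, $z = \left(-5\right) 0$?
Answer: $688904333$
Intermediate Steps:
$M = -8$ ($M = -6 - 2 = -8$)
$z = 0$
$w{\left(y \right)} = 7 y$
$d{\left(x,t \right)} = 64$ ($d{\left(x,t \right)} = \left(-8 + 0\right)^{2} = \left(-8\right)^{2} = 64$)
$\left(d{\left(-201,-99 \right)} + 26209\right) \left(w{\left(160 \right)} + U\right) = \left(64 + 26209\right) \left(7 \cdot 160 + 25101\right) = 26273 \left(1120 + 25101\right) = 26273 \cdot 26221 = 688904333$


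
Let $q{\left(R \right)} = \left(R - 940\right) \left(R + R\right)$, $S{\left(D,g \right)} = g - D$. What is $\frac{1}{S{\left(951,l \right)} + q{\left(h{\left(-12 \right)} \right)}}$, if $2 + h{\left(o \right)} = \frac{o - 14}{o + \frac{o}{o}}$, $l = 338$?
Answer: $- \frac{121}{156861} \approx -0.00077138$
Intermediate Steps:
$h{\left(o \right)} = -2 + \frac{-14 + o}{1 + o}$ ($h{\left(o \right)} = -2 + \frac{o - 14}{o + \frac{o}{o}} = -2 + \frac{-14 + o}{o + 1} = -2 + \frac{-14 + o}{1 + o}$)
$q{\left(R \right)} = 2 R \left(-940 + R\right)$ ($q{\left(R \right)} = \left(-940 + R\right) 2 R = 2 R \left(-940 + R\right)$)
$\frac{1}{S{\left(951,l \right)} + q{\left(h{\left(-12 \right)} \right)}} = \frac{1}{\left(338 - 951\right) + 2 \frac{-16 - -12}{1 - 12} \left(-940 + \frac{-16 - -12}{1 - 12}\right)} = \frac{1}{\left(338 - 951\right) + 2 \frac{-16 + 12}{-11} \left(-940 + \frac{-16 + 12}{-11}\right)} = \frac{1}{-613 + 2 \left(\left(- \frac{1}{11}\right) \left(-4\right)\right) \left(-940 - - \frac{4}{11}\right)} = \frac{1}{-613 + 2 \cdot \frac{4}{11} \left(-940 + \frac{4}{11}\right)} = \frac{1}{-613 + 2 \cdot \frac{4}{11} \left(- \frac{10336}{11}\right)} = \frac{1}{-613 - \frac{82688}{121}} = \frac{1}{- \frac{156861}{121}} = - \frac{121}{156861}$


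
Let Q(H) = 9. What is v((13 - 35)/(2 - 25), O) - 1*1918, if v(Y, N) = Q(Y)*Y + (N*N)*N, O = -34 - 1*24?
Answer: -4531492/23 ≈ -1.9702e+5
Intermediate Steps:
O = -58 (O = -34 - 24 = -58)
v(Y, N) = N**3 + 9*Y (v(Y, N) = 9*Y + (N*N)*N = 9*Y + N**2*N = 9*Y + N**3 = N**3 + 9*Y)
v((13 - 35)/(2 - 25), O) - 1*1918 = ((-58)**3 + 9*((13 - 35)/(2 - 25))) - 1*1918 = (-195112 + 9*(-22/(-23))) - 1918 = (-195112 + 9*(-22*(-1/23))) - 1918 = (-195112 + 9*(22/23)) - 1918 = (-195112 + 198/23) - 1918 = -4487378/23 - 1918 = -4531492/23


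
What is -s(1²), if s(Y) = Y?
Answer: -1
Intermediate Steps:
-s(1²) = -1*1² = -1*1 = -1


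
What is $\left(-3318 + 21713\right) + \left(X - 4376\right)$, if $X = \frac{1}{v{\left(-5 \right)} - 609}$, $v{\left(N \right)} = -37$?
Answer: $\frac{9056273}{646} \approx 14019.0$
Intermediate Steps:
$X = - \frac{1}{646}$ ($X = \frac{1}{-37 - 609} = \frac{1}{-646} = - \frac{1}{646} \approx -0.001548$)
$\left(-3318 + 21713\right) + \left(X - 4376\right) = \left(-3318 + 21713\right) - \frac{2826897}{646} = 18395 - \frac{2826897}{646} = \frac{9056273}{646}$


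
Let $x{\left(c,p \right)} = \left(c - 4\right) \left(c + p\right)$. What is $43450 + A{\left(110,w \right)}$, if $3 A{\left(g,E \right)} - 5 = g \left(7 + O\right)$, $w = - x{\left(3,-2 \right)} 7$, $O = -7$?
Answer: $\frac{130355}{3} \approx 43452.0$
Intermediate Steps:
$x{\left(c,p \right)} = \left(-4 + c\right) \left(c + p\right)$
$w = 7$ ($w = - (3^{2} - 12 - -8 + 3 \left(-2\right)) 7 = - (9 - 12 + 8 - 6) 7 = \left(-1\right) \left(-1\right) 7 = 1 \cdot 7 = 7$)
$A{\left(g,E \right)} = \frac{5}{3}$ ($A{\left(g,E \right)} = \frac{5}{3} + \frac{g \left(7 - 7\right)}{3} = \frac{5}{3} + \frac{g 0}{3} = \frac{5}{3} + \frac{1}{3} \cdot 0 = \frac{5}{3} + 0 = \frac{5}{3}$)
$43450 + A{\left(110,w \right)} = 43450 + \frac{5}{3} = \frac{130355}{3}$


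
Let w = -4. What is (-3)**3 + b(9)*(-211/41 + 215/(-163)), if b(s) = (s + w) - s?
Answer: -7609/6683 ≈ -1.1386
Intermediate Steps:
b(s) = -4 (b(s) = (s - 4) - s = (-4 + s) - s = -4)
(-3)**3 + b(9)*(-211/41 + 215/(-163)) = (-3)**3 - 4*(-211/41 + 215/(-163)) = -27 - 4*(-211*1/41 + 215*(-1/163)) = -27 - 4*(-211/41 - 215/163) = -27 - 4*(-43208/6683) = -27 + 172832/6683 = -7609/6683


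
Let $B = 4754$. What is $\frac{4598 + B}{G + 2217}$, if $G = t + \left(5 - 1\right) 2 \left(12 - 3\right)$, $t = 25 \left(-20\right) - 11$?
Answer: $\frac{668}{127} \approx 5.2598$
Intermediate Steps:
$t = -511$ ($t = -500 - 11 = -511$)
$G = -439$ ($G = -511 + \left(5 - 1\right) 2 \left(12 - 3\right) = -511 + 4 \cdot 2 \cdot 9 = -511 + 8 \cdot 9 = -511 + 72 = -439$)
$\frac{4598 + B}{G + 2217} = \frac{4598 + 4754}{-439 + 2217} = \frac{9352}{1778} = 9352 \cdot \frac{1}{1778} = \frac{668}{127}$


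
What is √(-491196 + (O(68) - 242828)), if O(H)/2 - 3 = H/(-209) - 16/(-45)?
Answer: I*√7214093464490/3135 ≈ 856.75*I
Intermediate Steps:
O(H) = 302/45 - 2*H/209 (O(H) = 6 + 2*(H/(-209) - 16/(-45)) = 6 + 2*(H*(-1/209) - 16*(-1/45)) = 6 + 2*(-H/209 + 16/45) = 6 + 2*(16/45 - H/209) = 6 + (32/45 - 2*H/209) = 302/45 - 2*H/209)
√(-491196 + (O(68) - 242828)) = √(-491196 + ((302/45 - 2/209*68) - 242828)) = √(-491196 + ((302/45 - 136/209) - 242828)) = √(-491196 + (56998/9405 - 242828)) = √(-491196 - 2283740342/9405) = √(-6903438722/9405) = I*√7214093464490/3135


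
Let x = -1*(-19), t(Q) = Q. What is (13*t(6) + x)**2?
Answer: 9409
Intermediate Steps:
x = 19
(13*t(6) + x)**2 = (13*6 + 19)**2 = (78 + 19)**2 = 97**2 = 9409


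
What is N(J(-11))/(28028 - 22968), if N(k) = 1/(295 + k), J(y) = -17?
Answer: 1/1406680 ≈ 7.1089e-7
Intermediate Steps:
N(J(-11))/(28028 - 22968) = 1/((295 - 17)*(28028 - 22968)) = 1/(278*5060) = (1/278)*(1/5060) = 1/1406680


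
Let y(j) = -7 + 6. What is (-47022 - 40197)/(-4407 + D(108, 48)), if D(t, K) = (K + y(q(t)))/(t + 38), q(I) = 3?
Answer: 12733974/643375 ≈ 19.792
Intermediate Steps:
y(j) = -1
D(t, K) = (-1 + K)/(38 + t) (D(t, K) = (K - 1)/(t + 38) = (-1 + K)/(38 + t))
(-47022 - 40197)/(-4407 + D(108, 48)) = (-47022 - 40197)/(-4407 + (-1 + 48)/(38 + 108)) = -87219/(-4407 + 47/146) = -87219/(-643375/146) = -87219*(-146/643375) = 12733974/643375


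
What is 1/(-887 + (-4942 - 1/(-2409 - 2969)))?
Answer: -5378/31348361 ≈ -0.00017156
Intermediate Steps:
1/(-887 + (-4942 - 1/(-2409 - 2969))) = 1/(-887 + (-4942 - 1/(-5378))) = 1/(-887 + (-4942 - 1*(-1/5378))) = 1/(-887 + (-4942 + 1/5378)) = 1/(-887 - 26578075/5378) = 1/(-31348361/5378) = -5378/31348361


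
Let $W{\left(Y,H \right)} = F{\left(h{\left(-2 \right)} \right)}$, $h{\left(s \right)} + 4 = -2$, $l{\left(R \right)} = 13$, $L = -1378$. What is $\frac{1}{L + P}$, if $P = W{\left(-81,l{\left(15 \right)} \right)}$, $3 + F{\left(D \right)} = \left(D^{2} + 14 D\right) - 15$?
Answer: $- \frac{1}{1444} \approx -0.00069252$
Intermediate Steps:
$h{\left(s \right)} = -6$ ($h{\left(s \right)} = -4 - 2 = -6$)
$F{\left(D \right)} = -18 + D^{2} + 14 D$ ($F{\left(D \right)} = -3 - \left(15 - D^{2} - 14 D\right) = -3 + \left(-15 + D^{2} + 14 D\right) = -18 + D^{2} + 14 D$)
$W{\left(Y,H \right)} = -66$ ($W{\left(Y,H \right)} = -18 + \left(-6\right)^{2} + 14 \left(-6\right) = -18 + 36 - 84 = -66$)
$P = -66$
$\frac{1}{L + P} = \frac{1}{-1378 - 66} = \frac{1}{-1444} = - \frac{1}{1444}$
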